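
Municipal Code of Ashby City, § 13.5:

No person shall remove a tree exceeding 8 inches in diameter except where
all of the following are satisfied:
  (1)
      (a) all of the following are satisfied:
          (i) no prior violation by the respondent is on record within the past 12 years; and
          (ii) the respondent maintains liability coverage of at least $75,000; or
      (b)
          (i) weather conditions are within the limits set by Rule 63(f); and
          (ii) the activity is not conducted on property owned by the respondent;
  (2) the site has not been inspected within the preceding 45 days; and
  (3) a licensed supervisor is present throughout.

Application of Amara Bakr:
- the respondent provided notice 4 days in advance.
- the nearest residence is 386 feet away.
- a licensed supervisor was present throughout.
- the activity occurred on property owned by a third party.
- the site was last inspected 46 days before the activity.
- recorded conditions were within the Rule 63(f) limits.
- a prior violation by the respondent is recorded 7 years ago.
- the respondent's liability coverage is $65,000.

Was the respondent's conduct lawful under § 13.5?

(i) no prior violation — not satisfied.
(ii) coverage ≥ $75,000 — not satisfied.
So (a) is not satisfied (F AND F).
(i) weather ok — holds.
(ii) not (own property) — satisfied.
(b): T AND T → true.
(1): F OR T → true.
(2) not (site inspected) — holds.
(3) supervisor present — satisfied.
Overall: T AND T AND T → true.

Yes — lawful.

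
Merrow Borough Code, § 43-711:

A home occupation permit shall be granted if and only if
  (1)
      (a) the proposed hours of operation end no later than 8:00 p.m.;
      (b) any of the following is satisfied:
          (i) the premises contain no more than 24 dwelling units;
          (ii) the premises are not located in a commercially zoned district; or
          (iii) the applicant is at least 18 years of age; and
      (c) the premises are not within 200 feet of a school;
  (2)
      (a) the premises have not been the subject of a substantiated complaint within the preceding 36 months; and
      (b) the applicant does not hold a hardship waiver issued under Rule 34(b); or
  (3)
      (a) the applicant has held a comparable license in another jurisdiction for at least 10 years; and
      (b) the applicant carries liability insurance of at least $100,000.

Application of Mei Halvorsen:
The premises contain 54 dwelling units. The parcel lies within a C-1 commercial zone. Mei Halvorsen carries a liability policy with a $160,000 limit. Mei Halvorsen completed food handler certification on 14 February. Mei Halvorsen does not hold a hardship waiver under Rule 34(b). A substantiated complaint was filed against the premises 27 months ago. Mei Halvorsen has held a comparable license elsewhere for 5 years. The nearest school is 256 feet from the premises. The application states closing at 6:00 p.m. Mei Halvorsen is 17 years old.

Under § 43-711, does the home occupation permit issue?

(a) closes by 8 p.m. — holds.
(i) ≤ 24 units — not met.
(ii) not (commercially zoned) — not met.
(iii) age ≥ 18 — fails.
So (b) is not satisfied (F OR F OR F).
(c) ≥200 ft from school — satisfied.
(1): T AND F AND T → false.
(a) no complaint in 36 mo. — not met.
(b) not (hardship waiver) — holds.
(2) = F AND T = false.
(a) prior license ≥ 10 yr — fails.
(b) insurance ≥ $100,000 — met.
(3): F AND T → false.
Overall: F OR F OR F → false.

No — denied.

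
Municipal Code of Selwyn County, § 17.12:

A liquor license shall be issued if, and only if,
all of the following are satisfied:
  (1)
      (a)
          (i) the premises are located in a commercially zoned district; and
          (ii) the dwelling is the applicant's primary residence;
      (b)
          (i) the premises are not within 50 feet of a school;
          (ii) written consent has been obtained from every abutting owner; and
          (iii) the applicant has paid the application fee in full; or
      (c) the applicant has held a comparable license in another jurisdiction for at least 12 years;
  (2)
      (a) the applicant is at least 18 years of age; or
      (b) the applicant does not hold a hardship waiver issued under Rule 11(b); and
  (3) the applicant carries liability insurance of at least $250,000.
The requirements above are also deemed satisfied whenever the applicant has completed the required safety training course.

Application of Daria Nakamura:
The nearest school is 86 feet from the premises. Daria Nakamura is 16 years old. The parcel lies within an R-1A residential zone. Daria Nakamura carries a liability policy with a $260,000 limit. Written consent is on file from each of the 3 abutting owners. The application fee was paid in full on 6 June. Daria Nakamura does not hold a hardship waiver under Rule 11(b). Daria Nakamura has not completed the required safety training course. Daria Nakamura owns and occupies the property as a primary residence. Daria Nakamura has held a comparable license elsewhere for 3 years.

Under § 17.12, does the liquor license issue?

Yes — granted.

(i) commercially zoned — not satisfied.
(ii) primary residence — holds.
So (a) is not satisfied (F AND T).
(i) ≥50 ft from school — holds.
(ii) all abutters consent — holds.
(iii) fee paid — met.
(b): T AND T AND T → true.
(c) prior license ≥ 12 yr — not met.
(1): F OR T OR F → true.
(a) age ≥ 18 — not met.
(b) not (hardship waiver) — satisfied.
(2): F OR T → true.
(3) insurance ≥ $250,000 — holds.
So Overall is satisfied (T AND T AND T).
Exception (safety training) — not satisfied.
Result: main true OR exception false → true.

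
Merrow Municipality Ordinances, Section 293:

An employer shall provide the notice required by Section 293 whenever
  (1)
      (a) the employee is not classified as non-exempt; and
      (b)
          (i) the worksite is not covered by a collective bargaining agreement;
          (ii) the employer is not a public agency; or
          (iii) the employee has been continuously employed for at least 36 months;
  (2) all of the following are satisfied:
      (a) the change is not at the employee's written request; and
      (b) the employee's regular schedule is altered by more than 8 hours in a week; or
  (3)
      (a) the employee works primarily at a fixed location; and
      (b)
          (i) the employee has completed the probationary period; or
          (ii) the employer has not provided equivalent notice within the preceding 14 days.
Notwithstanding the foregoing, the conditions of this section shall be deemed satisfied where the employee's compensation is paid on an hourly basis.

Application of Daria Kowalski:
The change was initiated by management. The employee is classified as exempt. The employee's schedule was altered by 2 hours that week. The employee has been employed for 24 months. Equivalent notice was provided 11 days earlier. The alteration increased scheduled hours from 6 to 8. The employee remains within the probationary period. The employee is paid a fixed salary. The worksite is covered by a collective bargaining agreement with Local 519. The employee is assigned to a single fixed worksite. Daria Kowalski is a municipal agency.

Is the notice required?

No — not required.

(a) not (non-exempt) — met.
(i) no CBA — not satisfied.
(ii) not (public agency) — fails.
(iii) tenure ≥ 36 mo. — not satisfied.
(b): F OR F OR F → false.
(1): T AND F → false.
(a) not employee-requested — met.
(b) schedule shift > 8h — fails.
(2): T AND F → false.
(a) fixed location — satisfied.
(i) past probation — not met.
(ii) no recent notice — not satisfied.
(b): F OR F → false.
(3): T AND F → false.
So Overall is not satisfied (F OR F OR F).
Exception (hourly-paid) — not satisfied.
Result: main false OR exception false → false.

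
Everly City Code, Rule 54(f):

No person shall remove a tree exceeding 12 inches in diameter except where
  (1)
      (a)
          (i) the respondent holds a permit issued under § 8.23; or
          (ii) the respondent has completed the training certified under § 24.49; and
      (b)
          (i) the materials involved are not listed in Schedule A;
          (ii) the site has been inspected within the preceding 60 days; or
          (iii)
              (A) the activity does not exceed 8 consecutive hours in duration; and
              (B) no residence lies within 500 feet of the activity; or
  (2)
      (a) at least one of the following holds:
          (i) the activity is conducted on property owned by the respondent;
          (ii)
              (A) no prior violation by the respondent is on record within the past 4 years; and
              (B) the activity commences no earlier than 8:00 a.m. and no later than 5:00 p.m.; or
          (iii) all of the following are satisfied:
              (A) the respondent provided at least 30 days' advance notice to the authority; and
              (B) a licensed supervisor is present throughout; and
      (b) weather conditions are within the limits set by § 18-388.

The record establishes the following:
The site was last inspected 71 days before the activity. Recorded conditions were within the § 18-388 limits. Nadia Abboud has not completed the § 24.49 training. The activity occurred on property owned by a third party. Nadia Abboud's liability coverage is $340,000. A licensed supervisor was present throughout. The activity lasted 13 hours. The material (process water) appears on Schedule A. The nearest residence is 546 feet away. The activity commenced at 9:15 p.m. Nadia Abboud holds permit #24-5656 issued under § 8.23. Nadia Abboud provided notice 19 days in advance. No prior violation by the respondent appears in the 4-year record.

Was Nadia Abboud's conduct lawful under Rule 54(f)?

No — unlawful.

(i) holds permit — holds.
(ii) training certified — fails.
So (a) is satisfied (T OR F).
(i) not (Schedule A material) — fails.
(ii) site inspected — fails.
(A) ≤ 8 hrs duration — fails.
(B) no residence in 500 ft — satisfied.
So (iii) is not satisfied (F AND T).
(b): F OR F OR F → false.
(1) = T AND F = false.
(i) own property — not met.
(A) no prior violation — met.
(B) start within hours — not met.
(ii) = T AND F = false.
(A) ≥30 days' notice — fails.
(B) supervisor present — holds.
(iii) = F AND T = false.
(a): F OR F OR F → false.
(b) weather ok — met.
(2) = F AND T = false.
Overall = F OR F = false.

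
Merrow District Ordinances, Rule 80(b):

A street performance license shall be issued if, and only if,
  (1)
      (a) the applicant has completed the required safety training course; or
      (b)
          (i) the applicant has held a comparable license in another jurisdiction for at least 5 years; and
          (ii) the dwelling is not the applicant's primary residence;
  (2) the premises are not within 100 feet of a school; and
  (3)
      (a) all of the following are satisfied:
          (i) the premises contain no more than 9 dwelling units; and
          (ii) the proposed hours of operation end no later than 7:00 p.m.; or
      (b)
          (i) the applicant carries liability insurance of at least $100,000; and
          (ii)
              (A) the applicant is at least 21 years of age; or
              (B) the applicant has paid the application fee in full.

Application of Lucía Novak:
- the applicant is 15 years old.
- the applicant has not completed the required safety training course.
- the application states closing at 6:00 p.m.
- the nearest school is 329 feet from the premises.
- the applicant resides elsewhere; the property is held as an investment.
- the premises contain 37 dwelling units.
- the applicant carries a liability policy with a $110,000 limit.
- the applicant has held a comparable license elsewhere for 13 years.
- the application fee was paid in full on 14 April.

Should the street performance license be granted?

Yes — granted.

(a) safety training — fails.
(i) prior license ≥ 5 yr — met.
(ii) not (primary residence) — holds.
So (b) is satisfied (T AND T).
(1) = F OR T = true.
(2) ≥100 ft from school — met.
(i) ≤ 9 units — fails.
(ii) closes by 7 p.m. — satisfied.
(a): F AND T → false.
(i) insurance ≥ $100,000 — satisfied.
(A) age ≥ 21 — not met.
(B) fee paid — holds.
So (ii) is satisfied (F OR T).
(b) = T AND T = true.
So (3) is satisfied (F OR T).
Overall = T AND T AND T = true.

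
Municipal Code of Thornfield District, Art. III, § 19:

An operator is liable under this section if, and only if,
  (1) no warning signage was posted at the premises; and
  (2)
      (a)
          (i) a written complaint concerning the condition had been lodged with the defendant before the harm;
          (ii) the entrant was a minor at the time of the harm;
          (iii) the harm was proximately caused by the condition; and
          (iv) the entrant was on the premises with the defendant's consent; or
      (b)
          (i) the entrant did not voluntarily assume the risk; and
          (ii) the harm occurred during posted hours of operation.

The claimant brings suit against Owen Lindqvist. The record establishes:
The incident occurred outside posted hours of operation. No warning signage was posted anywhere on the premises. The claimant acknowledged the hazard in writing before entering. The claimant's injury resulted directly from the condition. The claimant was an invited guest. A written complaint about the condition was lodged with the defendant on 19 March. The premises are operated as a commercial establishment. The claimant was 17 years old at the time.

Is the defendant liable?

(1) no signage posted — met.
(i) complaint lodged — met.
(ii) entrant a minor — satisfied.
(iii) proximate cause — holds.
(iv) consent to enter — met.
(a) = T AND T AND T AND T = true.
(i) no assumed risk — not satisfied.
(ii) during posted hours — not satisfied.
So (b) is not satisfied (F AND F).
(2): T OR F → true.
Overall = T AND T = true.

Yes — liable.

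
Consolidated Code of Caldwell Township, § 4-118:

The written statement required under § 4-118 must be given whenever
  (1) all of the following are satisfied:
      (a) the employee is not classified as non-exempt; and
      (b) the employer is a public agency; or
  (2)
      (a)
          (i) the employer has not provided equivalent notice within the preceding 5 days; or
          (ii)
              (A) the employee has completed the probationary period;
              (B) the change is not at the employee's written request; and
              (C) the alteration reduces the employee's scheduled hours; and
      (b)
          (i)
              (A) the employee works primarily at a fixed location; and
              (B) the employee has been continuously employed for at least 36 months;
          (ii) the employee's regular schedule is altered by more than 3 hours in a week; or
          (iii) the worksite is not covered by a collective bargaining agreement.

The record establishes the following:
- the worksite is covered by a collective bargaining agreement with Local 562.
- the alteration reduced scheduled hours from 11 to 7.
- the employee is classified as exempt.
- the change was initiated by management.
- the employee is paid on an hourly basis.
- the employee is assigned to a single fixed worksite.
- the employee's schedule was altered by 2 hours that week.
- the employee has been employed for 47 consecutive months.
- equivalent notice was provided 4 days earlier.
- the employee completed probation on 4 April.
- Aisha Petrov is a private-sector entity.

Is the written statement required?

(a) not (non-exempt) — satisfied.
(b) public agency — not met.
(1): T AND F → false.
(i) no recent notice — fails.
(A) past probation — holds.
(B) not employee-requested — holds.
(C) hours reduced — satisfied.
(ii) = T AND T AND T = true.
So (a) is satisfied (F OR T).
(A) fixed location — holds.
(B) tenure ≥ 36 mo. — satisfied.
(i): T AND T → true.
(ii) schedule shift > 3h — not satisfied.
(iii) no CBA — not satisfied.
(b): T OR F OR F → true.
(2) = T AND T = true.
Overall: F OR T → true.

Yes — required.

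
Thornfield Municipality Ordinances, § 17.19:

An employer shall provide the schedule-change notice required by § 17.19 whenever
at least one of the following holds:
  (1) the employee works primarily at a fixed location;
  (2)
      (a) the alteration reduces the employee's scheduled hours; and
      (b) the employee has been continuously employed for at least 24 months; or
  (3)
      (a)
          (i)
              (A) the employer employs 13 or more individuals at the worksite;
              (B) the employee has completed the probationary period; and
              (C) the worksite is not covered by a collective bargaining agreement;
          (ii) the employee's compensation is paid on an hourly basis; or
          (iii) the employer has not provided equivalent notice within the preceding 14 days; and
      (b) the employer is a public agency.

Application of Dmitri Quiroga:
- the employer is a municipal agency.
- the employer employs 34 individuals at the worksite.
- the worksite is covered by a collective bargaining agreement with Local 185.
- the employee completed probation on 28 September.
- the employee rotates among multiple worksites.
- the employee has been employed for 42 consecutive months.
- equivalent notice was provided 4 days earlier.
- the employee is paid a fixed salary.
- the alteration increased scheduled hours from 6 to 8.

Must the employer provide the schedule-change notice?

No — not required.

(1) fixed location — not met.
(a) hours reduced — not satisfied.
(b) tenure ≥ 24 mo. — satisfied.
(2): F AND T → false.
(A) ≥ 13 at site — holds.
(B) past probation — holds.
(C) no CBA — not met.
So (i) is not satisfied (T AND T AND F).
(ii) hourly-paid — not met.
(iii) no recent notice — not satisfied.
So (a) is not satisfied (F OR F OR F).
(b) public agency — satisfied.
(3) = F AND T = false.
Overall: F OR F OR F → false.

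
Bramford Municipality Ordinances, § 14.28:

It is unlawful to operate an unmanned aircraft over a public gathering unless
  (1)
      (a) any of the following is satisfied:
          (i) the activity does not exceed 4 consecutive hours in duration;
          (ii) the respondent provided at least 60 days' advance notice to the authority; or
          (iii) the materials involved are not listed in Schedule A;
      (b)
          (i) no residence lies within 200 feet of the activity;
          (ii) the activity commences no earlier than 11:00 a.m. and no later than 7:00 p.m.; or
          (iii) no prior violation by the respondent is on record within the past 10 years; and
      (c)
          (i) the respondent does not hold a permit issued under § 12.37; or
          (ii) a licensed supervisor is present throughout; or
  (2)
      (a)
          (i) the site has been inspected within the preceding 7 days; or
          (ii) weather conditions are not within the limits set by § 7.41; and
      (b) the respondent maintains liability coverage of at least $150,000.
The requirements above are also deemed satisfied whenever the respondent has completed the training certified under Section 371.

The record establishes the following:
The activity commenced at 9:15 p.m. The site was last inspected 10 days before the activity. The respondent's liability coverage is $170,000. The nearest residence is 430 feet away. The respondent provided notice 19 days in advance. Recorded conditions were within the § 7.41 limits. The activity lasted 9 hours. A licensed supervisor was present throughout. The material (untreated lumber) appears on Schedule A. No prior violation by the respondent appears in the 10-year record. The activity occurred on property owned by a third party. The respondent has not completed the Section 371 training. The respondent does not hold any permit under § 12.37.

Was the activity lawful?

(i) ≤ 4 hrs duration — fails.
(ii) ≥60 days' notice — not satisfied.
(iii) not (Schedule A material) — not met.
So (a) is not satisfied (F OR F OR F).
(i) no residence in 200 ft — met.
(ii) start within hours — not satisfied.
(iii) no prior violation — met.
(b): T OR F OR T → true.
(i) not (holds permit) — met.
(ii) supervisor present — holds.
(c): T OR T → true.
(1): F AND T AND T → false.
(i) site inspected — fails.
(ii) not (weather ok) — not met.
(a) = F OR F = false.
(b) coverage ≥ $150,000 — met.
(2): F AND T → false.
Overall = F OR F = false.
Exception (training certified) — not satisfied.
Result: main false OR exception false → false.

No — unlawful.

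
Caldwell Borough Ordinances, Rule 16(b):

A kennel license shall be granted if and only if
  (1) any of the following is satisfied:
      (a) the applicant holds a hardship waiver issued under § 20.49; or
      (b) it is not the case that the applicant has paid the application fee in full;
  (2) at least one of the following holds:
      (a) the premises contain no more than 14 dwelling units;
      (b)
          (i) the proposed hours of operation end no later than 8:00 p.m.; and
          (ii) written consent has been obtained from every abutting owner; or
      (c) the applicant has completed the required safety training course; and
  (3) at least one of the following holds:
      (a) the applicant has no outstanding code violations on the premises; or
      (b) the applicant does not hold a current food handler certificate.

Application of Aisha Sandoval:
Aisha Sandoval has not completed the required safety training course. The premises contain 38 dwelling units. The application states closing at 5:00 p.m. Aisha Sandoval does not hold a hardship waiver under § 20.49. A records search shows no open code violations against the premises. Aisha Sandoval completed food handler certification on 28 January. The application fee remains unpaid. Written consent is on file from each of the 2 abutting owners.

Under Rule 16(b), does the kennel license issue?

(a) hardship waiver — not satisfied.
(b) not (fee paid) — satisfied.
(1) = F OR T = true.
(a) ≤ 14 units — not satisfied.
(i) closes by 8 p.m. — holds.
(ii) all abutters consent — met.
(b) = T AND T = true.
(c) safety training — not satisfied.
(2): F OR T OR F → true.
(a) no code violations — satisfied.
(b) not (food handler cert.) — fails.
(3): T OR F → true.
Overall: T AND T AND T → true.

Yes — granted.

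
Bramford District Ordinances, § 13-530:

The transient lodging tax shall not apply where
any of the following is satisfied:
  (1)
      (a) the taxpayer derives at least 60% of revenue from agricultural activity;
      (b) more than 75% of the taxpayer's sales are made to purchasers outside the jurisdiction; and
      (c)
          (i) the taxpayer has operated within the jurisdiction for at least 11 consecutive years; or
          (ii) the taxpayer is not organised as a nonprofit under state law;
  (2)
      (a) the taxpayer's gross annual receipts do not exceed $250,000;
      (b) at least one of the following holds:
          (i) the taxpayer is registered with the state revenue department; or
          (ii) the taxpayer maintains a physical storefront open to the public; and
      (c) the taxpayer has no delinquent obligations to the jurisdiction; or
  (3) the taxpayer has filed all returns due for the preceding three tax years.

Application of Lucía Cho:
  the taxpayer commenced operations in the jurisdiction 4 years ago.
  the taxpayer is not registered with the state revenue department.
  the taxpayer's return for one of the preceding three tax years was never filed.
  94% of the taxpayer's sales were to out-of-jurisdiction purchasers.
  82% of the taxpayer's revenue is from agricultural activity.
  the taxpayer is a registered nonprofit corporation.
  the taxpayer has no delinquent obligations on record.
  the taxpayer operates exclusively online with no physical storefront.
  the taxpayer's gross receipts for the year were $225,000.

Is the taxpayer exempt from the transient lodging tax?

No — not exempt.

(a) ≥60% agricultural — holds.
(b) >75% out-of-jur. sales — met.
(i) ≥ 11 yrs in jurisdiction — fails.
(ii) not (nonprofit) — not satisfied.
(c) = F OR F = false.
So (1) is not satisfied (T AND T AND F).
(a) receipts ≤ $250,000 — satisfied.
(i) state-registered — not satisfied.
(ii) has storefront — fails.
(b): F OR F → false.
(c) no delinquency — met.
(2): T AND F AND T → false.
(3) returns current — not satisfied.
Overall = F OR F OR F = false.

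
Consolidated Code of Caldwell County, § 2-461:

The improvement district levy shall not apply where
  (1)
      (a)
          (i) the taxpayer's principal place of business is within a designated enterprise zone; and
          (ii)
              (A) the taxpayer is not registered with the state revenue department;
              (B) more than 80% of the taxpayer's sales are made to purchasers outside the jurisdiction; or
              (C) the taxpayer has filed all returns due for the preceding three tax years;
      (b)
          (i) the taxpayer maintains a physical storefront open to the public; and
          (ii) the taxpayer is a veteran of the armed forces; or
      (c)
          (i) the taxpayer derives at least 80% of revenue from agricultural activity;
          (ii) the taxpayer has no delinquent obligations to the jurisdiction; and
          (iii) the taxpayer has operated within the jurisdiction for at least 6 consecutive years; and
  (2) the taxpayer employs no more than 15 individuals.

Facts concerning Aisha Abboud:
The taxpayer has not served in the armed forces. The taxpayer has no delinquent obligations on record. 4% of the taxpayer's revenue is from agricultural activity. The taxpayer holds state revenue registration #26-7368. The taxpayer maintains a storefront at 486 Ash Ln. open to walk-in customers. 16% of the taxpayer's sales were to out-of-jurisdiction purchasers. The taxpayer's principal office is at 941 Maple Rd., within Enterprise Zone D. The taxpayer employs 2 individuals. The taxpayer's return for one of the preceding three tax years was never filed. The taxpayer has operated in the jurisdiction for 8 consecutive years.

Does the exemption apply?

No — not exempt.

(i) in enterprise zone — satisfied.
(A) not (state-registered) — fails.
(B) >80% out-of-jur. sales — not met.
(C) returns current — not satisfied.
(ii) = F OR F OR F = false.
So (a) is not satisfied (T AND F).
(i) has storefront — satisfied.
(ii) veteran — not satisfied.
(b) = T AND F = false.
(i) ≥80% agricultural — not satisfied.
(ii) no delinquency — holds.
(iii) ≥ 6 yrs in jurisdiction — holds.
So (c) is not satisfied (F AND T AND T).
(1): F OR F OR F → false.
(2) ≤ 15 employees — satisfied.
So Overall is not satisfied (F AND T).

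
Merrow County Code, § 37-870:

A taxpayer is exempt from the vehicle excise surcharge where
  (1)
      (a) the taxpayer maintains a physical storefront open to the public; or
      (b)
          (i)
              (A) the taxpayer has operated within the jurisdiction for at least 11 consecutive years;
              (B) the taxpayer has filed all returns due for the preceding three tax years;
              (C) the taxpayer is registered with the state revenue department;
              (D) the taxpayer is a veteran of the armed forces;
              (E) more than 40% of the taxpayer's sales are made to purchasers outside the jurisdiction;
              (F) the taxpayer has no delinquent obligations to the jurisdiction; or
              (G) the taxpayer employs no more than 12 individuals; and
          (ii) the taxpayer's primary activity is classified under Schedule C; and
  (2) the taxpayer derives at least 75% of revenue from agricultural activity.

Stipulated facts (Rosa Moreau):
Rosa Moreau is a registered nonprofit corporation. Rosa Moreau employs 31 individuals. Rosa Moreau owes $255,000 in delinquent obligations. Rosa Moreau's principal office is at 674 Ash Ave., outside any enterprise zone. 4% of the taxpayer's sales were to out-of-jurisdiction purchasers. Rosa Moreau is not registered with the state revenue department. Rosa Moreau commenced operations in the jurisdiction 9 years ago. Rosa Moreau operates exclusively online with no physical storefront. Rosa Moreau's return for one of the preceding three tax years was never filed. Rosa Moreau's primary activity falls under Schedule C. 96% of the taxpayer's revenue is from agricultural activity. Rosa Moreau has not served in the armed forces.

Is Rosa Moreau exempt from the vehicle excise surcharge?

No — not exempt.

(a) has storefront — fails.
(A) ≥ 11 yrs in jurisdiction — fails.
(B) returns current — not met.
(C) state-registered — not satisfied.
(D) veteran — fails.
(E) >40% out-of-jur. sales — not met.
(F) no delinquency — not met.
(G) ≤ 12 employees — fails.
(i) = F OR F OR F OR F OR F OR F OR F = false.
(ii) Schedule C activity — satisfied.
(b) = F AND T = false.
(1): F OR F → false.
(2) ≥75% agricultural — satisfied.
So Overall is not satisfied (F AND T).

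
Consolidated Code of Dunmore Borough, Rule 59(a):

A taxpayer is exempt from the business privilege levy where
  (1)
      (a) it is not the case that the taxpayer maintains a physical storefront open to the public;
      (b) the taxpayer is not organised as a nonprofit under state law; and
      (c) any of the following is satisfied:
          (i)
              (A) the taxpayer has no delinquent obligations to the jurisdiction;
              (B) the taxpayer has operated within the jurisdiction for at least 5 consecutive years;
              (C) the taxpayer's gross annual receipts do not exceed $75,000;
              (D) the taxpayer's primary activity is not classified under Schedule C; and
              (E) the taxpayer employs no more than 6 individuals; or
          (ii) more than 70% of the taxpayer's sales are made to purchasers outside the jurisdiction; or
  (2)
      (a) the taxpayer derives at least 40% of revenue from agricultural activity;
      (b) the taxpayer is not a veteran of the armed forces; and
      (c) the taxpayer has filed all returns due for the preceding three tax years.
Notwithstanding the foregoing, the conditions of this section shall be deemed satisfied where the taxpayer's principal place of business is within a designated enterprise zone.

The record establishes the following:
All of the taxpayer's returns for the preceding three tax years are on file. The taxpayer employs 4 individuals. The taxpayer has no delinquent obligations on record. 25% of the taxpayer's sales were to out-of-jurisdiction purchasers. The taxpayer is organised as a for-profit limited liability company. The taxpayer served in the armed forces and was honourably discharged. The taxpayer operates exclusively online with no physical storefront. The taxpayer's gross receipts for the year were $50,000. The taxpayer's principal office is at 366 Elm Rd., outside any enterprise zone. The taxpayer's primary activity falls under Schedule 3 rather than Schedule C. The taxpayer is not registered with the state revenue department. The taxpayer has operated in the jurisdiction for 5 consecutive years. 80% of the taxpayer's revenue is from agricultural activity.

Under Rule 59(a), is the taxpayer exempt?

Yes — exempt.

(a) not (has storefront) — holds.
(b) not (nonprofit) — satisfied.
(A) no delinquency — holds.
(B) ≥ 5 yrs in jurisdiction — satisfied.
(C) receipts ≤ $75,000 — holds.
(D) not (Schedule C activity) — satisfied.
(E) ≤ 6 employees — satisfied.
(i): T AND T AND T AND T AND T → true.
(ii) >70% out-of-jur. sales — not satisfied.
(c) = T OR F = true.
(1) = T AND T AND T = true.
(a) ≥40% agricultural — holds.
(b) not (veteran) — not met.
(c) returns current — satisfied.
(2) = T AND F AND T = false.
Overall: T OR F → true.
Exception (in enterprise zone) — not satisfied.
Result: main true OR exception false → true.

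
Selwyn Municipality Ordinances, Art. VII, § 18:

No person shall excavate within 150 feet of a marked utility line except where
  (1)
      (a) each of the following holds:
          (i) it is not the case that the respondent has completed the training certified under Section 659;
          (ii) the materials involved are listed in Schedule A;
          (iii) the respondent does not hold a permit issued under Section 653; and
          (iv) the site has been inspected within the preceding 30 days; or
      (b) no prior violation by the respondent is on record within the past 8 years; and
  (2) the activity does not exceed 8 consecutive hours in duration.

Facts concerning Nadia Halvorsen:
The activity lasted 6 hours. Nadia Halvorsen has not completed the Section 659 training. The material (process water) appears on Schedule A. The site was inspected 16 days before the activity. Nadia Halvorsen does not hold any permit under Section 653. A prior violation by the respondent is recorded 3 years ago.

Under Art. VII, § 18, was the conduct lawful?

Yes — lawful.

(i) not (training certified) — holds.
(ii) Schedule A material — holds.
(iii) not (holds permit) — met.
(iv) site inspected — met.
(a): T AND T AND T AND T → true.
(b) no prior violation — not met.
So (1) is satisfied (T OR F).
(2) ≤ 8 hrs duration — met.
So Overall is satisfied (T AND T).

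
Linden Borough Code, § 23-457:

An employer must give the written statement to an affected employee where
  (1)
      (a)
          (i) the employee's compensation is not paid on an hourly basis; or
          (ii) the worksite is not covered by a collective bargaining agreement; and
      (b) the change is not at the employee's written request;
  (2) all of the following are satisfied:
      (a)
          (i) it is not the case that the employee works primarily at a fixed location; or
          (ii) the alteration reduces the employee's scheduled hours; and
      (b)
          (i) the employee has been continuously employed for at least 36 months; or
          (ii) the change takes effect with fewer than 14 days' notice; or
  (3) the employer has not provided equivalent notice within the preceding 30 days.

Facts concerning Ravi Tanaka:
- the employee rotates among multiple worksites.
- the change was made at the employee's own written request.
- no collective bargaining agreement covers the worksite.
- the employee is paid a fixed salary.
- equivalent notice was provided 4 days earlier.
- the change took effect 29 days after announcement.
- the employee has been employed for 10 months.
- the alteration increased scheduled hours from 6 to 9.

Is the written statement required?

No — not required.

(i) not (hourly-paid) — met.
(ii) no CBA — met.
(a) = T OR T = true.
(b) not employee-requested — not met.
(1): T AND F → false.
(i) not (fixed location) — met.
(ii) hours reduced — not satisfied.
So (a) is satisfied (T OR F).
(i) tenure ≥ 36 mo. — fails.
(ii) < 14 days' notice — not satisfied.
So (b) is not satisfied (F OR F).
(2) = T AND F = false.
(3) no recent notice — not met.
Overall = F OR F OR F = false.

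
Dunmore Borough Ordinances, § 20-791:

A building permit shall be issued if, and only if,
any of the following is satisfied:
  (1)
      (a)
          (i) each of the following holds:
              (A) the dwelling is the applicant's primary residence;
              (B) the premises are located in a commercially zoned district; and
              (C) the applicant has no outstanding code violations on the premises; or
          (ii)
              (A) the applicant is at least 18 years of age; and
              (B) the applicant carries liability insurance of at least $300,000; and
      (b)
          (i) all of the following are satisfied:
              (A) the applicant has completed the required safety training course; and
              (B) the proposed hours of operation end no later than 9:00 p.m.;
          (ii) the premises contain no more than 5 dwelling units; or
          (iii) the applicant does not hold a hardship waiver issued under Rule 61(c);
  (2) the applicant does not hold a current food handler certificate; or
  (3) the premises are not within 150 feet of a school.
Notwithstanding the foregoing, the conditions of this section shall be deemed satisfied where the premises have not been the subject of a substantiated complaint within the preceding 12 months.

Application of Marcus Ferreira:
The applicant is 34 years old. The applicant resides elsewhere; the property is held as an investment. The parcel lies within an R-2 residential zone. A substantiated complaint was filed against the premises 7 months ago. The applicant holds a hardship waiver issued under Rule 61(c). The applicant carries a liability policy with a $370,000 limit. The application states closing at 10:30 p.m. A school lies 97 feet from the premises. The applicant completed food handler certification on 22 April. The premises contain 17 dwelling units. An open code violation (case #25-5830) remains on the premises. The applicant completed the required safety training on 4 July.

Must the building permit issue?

(A) primary residence — not met.
(B) commercially zoned — fails.
(C) no code violations — not satisfied.
(i) = F AND F AND F = false.
(A) age ≥ 18 — holds.
(B) insurance ≥ $300,000 — holds.
(ii) = T AND T = true.
(a): F OR T → true.
(A) safety training — holds.
(B) closes by 9 p.m. — fails.
(i) = T AND F = false.
(ii) ≤ 5 units — fails.
(iii) not (hardship waiver) — not satisfied.
(b) = F OR F OR F = false.
(1) = T AND F = false.
(2) not (food handler cert.) — fails.
(3) ≥150 ft from school — not satisfied.
Overall: F OR F OR F → false.
Exception (no complaint in 12 mo.) — not satisfied.
Result: main false OR exception false → false.

No — denied.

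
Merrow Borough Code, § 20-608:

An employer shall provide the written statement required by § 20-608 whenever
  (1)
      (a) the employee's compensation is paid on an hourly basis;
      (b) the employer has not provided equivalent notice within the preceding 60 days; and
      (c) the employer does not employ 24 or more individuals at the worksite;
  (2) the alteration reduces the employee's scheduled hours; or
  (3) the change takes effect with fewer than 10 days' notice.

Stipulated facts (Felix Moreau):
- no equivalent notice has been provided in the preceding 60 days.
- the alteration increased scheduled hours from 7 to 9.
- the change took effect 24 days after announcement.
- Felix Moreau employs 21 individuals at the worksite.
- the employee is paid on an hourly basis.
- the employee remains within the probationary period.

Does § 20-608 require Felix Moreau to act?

Yes — required.

(a) hourly-paid — satisfied.
(b) no recent notice — met.
(c) not (≥ 24 at site) — holds.
(1) = T AND T AND T = true.
(2) hours reduced — not met.
(3) < 10 days' notice — not satisfied.
So Overall is satisfied (T OR F OR F).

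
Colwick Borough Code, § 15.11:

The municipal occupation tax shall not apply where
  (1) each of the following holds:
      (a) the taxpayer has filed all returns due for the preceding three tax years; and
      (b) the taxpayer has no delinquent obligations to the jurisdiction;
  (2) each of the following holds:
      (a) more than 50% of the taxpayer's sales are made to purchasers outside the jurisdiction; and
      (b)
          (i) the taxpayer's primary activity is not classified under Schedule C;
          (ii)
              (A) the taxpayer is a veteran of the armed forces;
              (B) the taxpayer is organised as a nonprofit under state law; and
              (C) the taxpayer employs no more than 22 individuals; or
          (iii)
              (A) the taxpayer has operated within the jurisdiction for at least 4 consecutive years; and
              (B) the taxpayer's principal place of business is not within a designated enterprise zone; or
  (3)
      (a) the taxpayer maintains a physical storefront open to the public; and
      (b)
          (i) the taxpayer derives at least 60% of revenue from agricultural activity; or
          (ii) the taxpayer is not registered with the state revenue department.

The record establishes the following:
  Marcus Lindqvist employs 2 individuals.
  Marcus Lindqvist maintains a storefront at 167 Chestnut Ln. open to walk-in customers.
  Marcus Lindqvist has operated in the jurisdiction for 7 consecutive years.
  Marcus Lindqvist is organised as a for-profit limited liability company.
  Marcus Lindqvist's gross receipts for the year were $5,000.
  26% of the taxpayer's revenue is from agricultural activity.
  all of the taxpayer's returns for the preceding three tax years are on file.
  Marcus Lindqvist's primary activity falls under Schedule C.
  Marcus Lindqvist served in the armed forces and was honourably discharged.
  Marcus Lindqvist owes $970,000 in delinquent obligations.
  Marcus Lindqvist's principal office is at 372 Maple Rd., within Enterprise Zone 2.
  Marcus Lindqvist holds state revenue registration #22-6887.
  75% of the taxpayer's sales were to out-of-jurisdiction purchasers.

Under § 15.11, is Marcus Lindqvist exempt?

No — not exempt.

(a) returns current — met.
(b) no delinquency — not met.
So (1) is not satisfied (T AND F).
(a) >50% out-of-jur. sales — satisfied.
(i) not (Schedule C activity) — not met.
(A) veteran — holds.
(B) nonprofit — not met.
(C) ≤ 22 employees — holds.
(ii): T AND F AND T → false.
(A) ≥ 4 yrs in jurisdiction — met.
(B) not (in enterprise zone) — fails.
So (iii) is not satisfied (T AND F).
(b) = F OR F OR F = false.
(2) = T AND F = false.
(a) has storefront — met.
(i) ≥60% agricultural — not satisfied.
(ii) not (state-registered) — fails.
(b): F OR F → false.
(3): T AND F → false.
Overall = F OR F OR F = false.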